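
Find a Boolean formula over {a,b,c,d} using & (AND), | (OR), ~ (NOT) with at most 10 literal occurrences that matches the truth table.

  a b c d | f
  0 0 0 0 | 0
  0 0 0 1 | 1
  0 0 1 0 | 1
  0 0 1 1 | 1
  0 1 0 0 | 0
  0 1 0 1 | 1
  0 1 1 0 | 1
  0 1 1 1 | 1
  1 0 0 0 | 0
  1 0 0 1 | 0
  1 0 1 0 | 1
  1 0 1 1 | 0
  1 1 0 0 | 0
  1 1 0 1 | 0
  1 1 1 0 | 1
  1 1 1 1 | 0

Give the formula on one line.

((~a | (~d & (c | d))) & (a | (c | d)))

  ~a = 1111111100000000
  ~d = 1010101010101010
  (c | d) = 0111011101110111
  (~d & (c | d)) = 0010001000100010
  (~a | (~d & (c | d))) = 1111111100100010
  (a | (c | d)) = 0111011111111111
  ((~a | (~d & (c | d))) & (a | (c | d))) = 0111011100100010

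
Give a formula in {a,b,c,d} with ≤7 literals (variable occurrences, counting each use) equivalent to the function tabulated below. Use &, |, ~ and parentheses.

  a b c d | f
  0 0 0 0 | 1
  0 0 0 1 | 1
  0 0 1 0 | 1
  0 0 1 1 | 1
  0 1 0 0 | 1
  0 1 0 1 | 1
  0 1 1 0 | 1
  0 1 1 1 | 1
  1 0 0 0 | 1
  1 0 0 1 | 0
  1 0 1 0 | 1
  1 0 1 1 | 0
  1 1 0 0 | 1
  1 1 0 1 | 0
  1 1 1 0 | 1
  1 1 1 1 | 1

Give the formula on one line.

((~d | (b & ((a & ~d) | c))) | (~a & d))

  ~d = 1010101010101010
  (a & ~d) = 0000000010101010
  ((a & ~d) | c) = 0011001110111011
  (b & ((a & ~d) | c)) = 0000001100001011
  (~d | (b & ((a & ~d) | c))) = 1010101110101011
  ~a = 1111111100000000
  (~a & d) = 0101010100000000
  ((~d | (b & ((a & ~d) | c))) | (~a & d)) = 1111111110101011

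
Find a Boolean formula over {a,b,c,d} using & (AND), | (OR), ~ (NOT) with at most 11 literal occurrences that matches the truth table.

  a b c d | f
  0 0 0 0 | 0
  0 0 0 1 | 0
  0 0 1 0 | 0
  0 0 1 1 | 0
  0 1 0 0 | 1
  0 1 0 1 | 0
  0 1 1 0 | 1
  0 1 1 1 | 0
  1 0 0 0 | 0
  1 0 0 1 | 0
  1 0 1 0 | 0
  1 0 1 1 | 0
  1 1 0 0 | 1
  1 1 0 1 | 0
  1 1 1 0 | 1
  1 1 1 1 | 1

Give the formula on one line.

  ~b = 1111000011110000
  ~d = 1010101010101010
  (~b | ~d) = 1111101011111010
  ((~b | ~d) & b) = 0000101000001010
  (d & c) = 0001000100010001
  (a | ~d) = 1010101011111111
  ((a | ~d) & b) = 0000101000001111
  (((a | ~d) & b) & c) = 0000001000000011
  ((d & c) & (((a | ~d) & b) & c)) = 0000000000000001
  (((~b | ~d) & b) | ((d & c) & (((a | ~d) & b) & c))) = 0000101000001011

(((~b | ~d) & b) | ((d & c) & (((a | ~d) & b) & c)))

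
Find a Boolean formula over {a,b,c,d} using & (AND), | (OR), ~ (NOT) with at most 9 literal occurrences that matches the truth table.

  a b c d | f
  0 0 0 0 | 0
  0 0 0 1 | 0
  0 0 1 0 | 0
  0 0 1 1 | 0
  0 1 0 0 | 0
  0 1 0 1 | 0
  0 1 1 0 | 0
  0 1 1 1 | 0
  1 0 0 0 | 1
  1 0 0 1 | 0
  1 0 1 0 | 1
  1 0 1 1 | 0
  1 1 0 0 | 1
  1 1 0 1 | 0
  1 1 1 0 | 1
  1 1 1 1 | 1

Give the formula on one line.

  ~d = 1010101010101010
  (~d | b) = 1010111110101111
  (~d | c) = 1011101110111011
  ~a = 1111111100000000
  ((~d | c) | ~a) = 1111111110111011
  (a | d) = 0101010111111111
  (((~d | c) | ~a) & (a | d)) = 0101010110111011
  (c | (((~d | c) | ~a) & (a | d))) = 0111011110111011
  ((~d | b) & (c | (((~d | c) | ~a) & (a | d)))) = 0010011110101011
  (a & ((~d | b) & (c | (((~d | c) | ~a) & (a | d))))) = 0000000010101011

(a & ((~d | b) & (c | (((~d | c) | ~a) & (a | d)))))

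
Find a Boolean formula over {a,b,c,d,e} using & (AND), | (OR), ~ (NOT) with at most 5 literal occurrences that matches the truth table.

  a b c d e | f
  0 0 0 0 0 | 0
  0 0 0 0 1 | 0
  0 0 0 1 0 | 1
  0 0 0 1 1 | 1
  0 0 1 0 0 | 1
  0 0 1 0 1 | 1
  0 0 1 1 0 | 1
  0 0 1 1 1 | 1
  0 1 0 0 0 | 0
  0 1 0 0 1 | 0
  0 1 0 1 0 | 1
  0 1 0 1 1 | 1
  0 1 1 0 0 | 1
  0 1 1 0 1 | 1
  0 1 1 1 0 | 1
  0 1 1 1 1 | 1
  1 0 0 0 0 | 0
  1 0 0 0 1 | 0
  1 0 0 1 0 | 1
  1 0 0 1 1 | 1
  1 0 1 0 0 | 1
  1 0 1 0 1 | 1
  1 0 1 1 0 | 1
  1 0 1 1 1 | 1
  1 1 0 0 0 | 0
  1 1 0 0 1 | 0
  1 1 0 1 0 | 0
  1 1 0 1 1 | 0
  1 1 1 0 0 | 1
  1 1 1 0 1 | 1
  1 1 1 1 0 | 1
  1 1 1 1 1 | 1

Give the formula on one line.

  ~a = 11111111111111110000000000000000
  ~b = 11111111000000001111111100000000
  (~a | ~b) = 11111111111111111111111100000000
  ((~a | ~b) & d) = 00110011001100110011001100000000
  (c | ((~a | ~b) & d)) = 00111111001111110011111100001111

(c | ((~a | ~b) & d))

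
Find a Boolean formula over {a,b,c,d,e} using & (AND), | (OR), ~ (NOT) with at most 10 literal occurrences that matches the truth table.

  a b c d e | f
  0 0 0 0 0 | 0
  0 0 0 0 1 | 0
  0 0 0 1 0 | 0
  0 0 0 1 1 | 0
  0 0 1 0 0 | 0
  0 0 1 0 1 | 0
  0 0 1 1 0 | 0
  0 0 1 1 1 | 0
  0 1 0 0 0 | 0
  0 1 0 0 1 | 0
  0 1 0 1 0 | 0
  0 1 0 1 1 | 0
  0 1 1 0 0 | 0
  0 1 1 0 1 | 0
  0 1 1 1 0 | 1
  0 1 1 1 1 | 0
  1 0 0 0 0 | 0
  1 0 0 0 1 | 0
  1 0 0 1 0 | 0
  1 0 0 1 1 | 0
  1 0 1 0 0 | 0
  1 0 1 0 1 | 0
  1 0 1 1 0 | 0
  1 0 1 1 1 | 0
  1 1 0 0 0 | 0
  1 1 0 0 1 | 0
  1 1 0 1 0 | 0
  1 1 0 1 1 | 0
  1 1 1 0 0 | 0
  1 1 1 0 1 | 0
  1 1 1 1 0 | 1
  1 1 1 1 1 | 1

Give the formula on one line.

  (d & c) = 00000011000000110000001100000011
  ((d & c) & b) = 00000000000000110000000000000011
  ~e = 10101010101010101010101010101010
  ~b = 11111111000000001111111100000000
  (~b | a) = 11111111000000001111111111111111
  (~e | (~b | a)) = 11111111101010101111111111111111
  (b & (~e | (~b | a))) = 00000000101010100000000011111111
  (((d & c) & b) & (b & (~e | (~b | a)))) = 00000000000000100000000000000011

(((d & c) & b) & (b & (~e | (~b | a))))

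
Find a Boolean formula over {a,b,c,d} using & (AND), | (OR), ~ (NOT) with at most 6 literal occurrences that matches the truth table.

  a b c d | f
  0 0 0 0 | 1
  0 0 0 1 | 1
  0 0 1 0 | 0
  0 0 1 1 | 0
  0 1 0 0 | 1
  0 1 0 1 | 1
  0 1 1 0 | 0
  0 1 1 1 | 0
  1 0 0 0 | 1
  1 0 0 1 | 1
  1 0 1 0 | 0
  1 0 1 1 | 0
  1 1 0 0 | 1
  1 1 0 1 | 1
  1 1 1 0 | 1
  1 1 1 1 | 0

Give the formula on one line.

  ~c = 1100110011001100
  (~c | a) = 1100110011111111
  ~d = 1010101010101010
  (~d | ~c) = 1110111011101110
  (b | ~c) = 1100111111001111
  ((~d | ~c) & (b | ~c)) = 1100111011001110
  ((~c | a) & ((~d | ~c) & (b | ~c))) = 1100110011001110

((~c | a) & ((~d | ~c) & (b | ~c)))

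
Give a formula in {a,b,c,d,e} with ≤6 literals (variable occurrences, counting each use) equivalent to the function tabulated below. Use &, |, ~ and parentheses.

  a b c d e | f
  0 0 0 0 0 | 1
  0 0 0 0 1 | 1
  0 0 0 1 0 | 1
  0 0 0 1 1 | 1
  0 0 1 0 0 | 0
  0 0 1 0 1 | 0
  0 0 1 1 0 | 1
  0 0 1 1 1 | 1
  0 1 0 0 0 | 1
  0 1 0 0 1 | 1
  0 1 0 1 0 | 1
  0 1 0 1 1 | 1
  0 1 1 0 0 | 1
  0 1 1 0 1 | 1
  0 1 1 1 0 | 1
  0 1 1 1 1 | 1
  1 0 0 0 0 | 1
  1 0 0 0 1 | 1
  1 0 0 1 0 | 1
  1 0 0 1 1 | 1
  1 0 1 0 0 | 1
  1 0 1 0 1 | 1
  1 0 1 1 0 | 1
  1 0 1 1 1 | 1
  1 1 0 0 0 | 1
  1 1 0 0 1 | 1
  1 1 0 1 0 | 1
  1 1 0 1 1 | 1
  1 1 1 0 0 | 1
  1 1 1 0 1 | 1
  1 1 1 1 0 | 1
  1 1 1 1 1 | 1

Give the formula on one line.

(((b | d) | a) | (~c | a))

  (b | d) = 00110011111111110011001111111111
  ((b | d) | a) = 00110011111111111111111111111111
  ~c = 11110000111100001111000011110000
  (~c | a) = 11110000111100001111111111111111
  (((b | d) | a) | (~c | a)) = 11110011111111111111111111111111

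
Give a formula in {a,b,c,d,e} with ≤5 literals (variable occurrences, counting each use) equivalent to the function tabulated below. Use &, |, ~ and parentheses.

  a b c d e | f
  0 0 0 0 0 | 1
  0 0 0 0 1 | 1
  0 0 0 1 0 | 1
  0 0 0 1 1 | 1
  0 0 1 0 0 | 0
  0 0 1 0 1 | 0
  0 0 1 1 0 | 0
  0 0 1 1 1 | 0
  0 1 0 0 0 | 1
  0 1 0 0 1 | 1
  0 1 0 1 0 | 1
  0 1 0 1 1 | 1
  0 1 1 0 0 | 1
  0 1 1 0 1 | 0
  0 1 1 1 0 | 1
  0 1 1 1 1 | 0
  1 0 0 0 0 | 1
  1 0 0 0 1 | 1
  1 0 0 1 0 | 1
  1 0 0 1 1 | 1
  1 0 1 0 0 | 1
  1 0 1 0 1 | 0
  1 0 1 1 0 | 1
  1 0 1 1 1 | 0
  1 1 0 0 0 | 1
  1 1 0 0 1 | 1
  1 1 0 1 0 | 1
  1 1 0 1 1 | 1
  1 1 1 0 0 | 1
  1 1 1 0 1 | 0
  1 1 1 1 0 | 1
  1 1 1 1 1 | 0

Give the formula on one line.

  (a | b) = 00000000111111111111111111111111
  ~e = 10101010101010101010101010101010
  (c & ~e) = 00001010000010100000101000001010
  ((a | b) & (c & ~e)) = 00000000000010100000101000001010
  ~c = 11110000111100001111000011110000
  (((a | b) & (c & ~e)) | ~c) = 11110000111110101111101011111010

(((a | b) & (c & ~e)) | ~c)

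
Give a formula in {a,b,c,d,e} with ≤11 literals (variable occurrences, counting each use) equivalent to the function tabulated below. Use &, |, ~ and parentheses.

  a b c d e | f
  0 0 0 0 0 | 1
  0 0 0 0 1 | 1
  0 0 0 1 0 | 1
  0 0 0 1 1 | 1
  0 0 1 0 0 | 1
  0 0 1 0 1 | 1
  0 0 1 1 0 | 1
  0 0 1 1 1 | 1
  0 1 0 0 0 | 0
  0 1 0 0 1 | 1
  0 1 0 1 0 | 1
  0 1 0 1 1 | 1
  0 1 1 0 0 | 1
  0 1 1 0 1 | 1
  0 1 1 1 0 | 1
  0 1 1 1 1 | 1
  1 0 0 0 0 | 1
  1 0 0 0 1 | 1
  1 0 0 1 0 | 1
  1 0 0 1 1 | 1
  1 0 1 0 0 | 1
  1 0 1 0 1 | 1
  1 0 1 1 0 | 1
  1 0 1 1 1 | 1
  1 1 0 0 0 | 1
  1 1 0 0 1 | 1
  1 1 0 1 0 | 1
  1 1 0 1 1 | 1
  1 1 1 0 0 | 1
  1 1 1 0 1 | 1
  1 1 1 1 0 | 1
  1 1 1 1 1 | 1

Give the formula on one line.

(((a | e) | ((~e & ~b) | c)) | ((a | d) & (~b | ~a)))

  (a | e) = 01010101010101011111111111111111
  ~e = 10101010101010101010101010101010
  ~b = 11111111000000001111111100000000
  (~e & ~b) = 10101010000000001010101000000000
  ((~e & ~b) | c) = 10101111000011111010111100001111
  ((a | e) | ((~e & ~b) | c)) = 11111111010111111111111111111111
  (a | d) = 00110011001100111111111111111111
  ~a = 11111111111111110000000000000000
  (~b | ~a) = 11111111111111111111111100000000
  ((a | d) & (~b | ~a)) = 00110011001100111111111100000000
  (((a | e) | ((~e & ~b) | c)) | ((a | d) & (~b | ~a))) = 11111111011111111111111111111111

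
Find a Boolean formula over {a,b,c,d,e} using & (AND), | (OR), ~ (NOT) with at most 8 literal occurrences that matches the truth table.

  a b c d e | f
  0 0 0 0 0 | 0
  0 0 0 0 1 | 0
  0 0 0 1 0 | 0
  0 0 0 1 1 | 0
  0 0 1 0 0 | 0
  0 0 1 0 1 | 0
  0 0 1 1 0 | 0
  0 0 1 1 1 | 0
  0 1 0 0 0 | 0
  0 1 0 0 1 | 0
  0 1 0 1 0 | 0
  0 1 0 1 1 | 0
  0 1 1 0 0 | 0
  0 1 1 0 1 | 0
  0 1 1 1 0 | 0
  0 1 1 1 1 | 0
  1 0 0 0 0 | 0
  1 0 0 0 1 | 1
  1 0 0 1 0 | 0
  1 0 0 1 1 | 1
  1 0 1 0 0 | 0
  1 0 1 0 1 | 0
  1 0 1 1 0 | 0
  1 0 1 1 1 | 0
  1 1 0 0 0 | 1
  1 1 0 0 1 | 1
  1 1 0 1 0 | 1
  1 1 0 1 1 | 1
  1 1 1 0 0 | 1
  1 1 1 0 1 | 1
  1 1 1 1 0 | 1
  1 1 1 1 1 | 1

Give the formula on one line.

(((a & b) | (a & e)) & ((~c | b) | ~e))

  (a & b) = 00000000000000000000000011111111
  (a & e) = 00000000000000000101010101010101
  ((a & b) | (a & e)) = 00000000000000000101010111111111
  ~c = 11110000111100001111000011110000
  (~c | b) = 11110000111111111111000011111111
  ~e = 10101010101010101010101010101010
  ((~c | b) | ~e) = 11111010111111111111101011111111
  (((a & b) | (a & e)) & ((~c | b) | ~e)) = 00000000000000000101000011111111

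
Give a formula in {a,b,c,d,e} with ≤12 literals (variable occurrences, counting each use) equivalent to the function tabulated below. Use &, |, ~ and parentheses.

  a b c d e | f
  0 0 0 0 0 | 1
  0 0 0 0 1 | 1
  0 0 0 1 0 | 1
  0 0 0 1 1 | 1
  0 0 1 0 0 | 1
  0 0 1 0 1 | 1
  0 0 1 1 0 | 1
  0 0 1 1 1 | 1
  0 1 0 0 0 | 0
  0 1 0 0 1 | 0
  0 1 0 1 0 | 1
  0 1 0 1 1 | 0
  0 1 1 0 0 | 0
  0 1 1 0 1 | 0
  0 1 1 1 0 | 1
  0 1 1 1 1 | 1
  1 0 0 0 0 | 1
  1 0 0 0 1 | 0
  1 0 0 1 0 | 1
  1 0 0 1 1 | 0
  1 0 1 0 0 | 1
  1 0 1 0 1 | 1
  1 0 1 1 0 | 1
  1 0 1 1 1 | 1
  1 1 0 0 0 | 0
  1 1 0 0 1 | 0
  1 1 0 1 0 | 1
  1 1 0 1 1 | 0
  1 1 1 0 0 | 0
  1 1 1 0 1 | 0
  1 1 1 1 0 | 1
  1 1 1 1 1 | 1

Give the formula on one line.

((d | ~b) & ((~e | (e & c)) | (~b & (~a | (c & a)))))

  ~b = 11111111000000001111111100000000
  (d | ~b) = 11111111001100111111111100110011
  ~e = 10101010101010101010101010101010
  (e & c) = 00000101000001010000010100000101
  (~e | (e & c)) = 10101111101011111010111110101111
  ~a = 11111111111111110000000000000000
  (c & a) = 00000000000000000000111100001111
  (~a | (c & a)) = 11111111111111110000111100001111
  (~b & (~a | (c & a))) = 11111111000000000000111100000000
  ((~e | (e & c)) | (~b & (~a | (c & a)))) = 11111111101011111010111110101111
  ((d | ~b) & ((~e | (e & c)) | (~b & (~a | (c & a))))) = 11111111001000111010111100100011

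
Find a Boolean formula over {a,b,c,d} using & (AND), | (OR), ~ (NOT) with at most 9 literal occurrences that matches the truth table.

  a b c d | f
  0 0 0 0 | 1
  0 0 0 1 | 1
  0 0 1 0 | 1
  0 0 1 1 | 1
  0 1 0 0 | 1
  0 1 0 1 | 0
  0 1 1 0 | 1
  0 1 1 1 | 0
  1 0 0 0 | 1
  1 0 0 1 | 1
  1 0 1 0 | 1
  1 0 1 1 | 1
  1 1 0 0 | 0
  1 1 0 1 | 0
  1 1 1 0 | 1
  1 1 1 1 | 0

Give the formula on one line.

((((~a & ~c) | (d | (~b & ~d))) & ~d) | ((c & ~d) | ~b))

  ~a = 1111111100000000
  ~c = 1100110011001100
  (~a & ~c) = 1100110000000000
  ~b = 1111000011110000
  ~d = 1010101010101010
  (~b & ~d) = 1010000010100000
  (d | (~b & ~d)) = 1111010111110101
  ((~a & ~c) | (d | (~b & ~d))) = 1111110111110101
  (((~a & ~c) | (d | (~b & ~d))) & ~d) = 1010100010100000
  (c & ~d) = 0010001000100010
  ((c & ~d) | ~b) = 1111001011110010
  ((((~a & ~c) | (d | (~b & ~d))) & ~d) | ((c & ~d) | ~b)) = 1111101011110010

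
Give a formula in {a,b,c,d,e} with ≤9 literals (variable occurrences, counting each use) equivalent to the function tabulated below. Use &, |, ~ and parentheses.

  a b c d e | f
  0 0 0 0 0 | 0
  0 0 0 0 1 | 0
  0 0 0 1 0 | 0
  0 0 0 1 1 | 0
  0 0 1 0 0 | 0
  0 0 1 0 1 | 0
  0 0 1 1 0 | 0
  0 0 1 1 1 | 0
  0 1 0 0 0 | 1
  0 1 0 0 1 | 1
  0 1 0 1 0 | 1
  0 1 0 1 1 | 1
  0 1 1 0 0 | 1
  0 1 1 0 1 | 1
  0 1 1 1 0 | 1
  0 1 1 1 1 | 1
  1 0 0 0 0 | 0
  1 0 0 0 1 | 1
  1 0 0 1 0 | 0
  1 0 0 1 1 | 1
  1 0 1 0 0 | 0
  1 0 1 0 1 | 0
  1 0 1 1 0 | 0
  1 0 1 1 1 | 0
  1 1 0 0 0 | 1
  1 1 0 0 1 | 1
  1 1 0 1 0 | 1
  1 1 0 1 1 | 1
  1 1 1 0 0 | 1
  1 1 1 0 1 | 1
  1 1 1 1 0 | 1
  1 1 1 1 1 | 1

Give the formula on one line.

(((a & (e & ~c)) | (b & (~c | e))) | (b & (~e | a)))

  ~c = 11110000111100001111000011110000
  (e & ~c) = 01010000010100000101000001010000
  (a & (e & ~c)) = 00000000000000000101000001010000
  (~c | e) = 11110101111101011111010111110101
  (b & (~c | e)) = 00000000111101010000000011110101
  ((a & (e & ~c)) | (b & (~c | e))) = 00000000111101010101000011110101
  ~e = 10101010101010101010101010101010
  (~e | a) = 10101010101010101111111111111111
  (b & (~e | a)) = 00000000101010100000000011111111
  (((a & (e & ~c)) | (b & (~c | e))) | (b & (~e | a))) = 00000000111111110101000011111111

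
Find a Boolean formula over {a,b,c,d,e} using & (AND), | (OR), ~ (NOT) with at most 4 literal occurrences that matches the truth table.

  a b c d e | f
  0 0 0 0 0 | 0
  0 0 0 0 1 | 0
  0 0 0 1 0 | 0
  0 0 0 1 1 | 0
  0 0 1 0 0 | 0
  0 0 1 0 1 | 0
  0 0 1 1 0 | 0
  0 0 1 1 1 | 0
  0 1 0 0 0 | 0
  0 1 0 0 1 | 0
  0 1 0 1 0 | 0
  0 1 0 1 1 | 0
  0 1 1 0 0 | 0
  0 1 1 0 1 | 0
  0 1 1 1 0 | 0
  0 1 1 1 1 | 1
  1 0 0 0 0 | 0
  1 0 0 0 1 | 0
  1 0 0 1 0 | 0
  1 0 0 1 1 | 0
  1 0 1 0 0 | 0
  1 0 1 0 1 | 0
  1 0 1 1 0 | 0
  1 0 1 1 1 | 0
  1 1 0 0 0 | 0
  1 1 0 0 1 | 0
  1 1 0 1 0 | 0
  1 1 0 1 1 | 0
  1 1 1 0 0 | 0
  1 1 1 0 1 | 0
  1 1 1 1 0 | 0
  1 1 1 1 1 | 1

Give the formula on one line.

  (c & d) = 00000011000000110000001100000011
  (e & b) = 00000000010101010000000001010101
  ((c & d) & (e & b)) = 00000000000000010000000000000001

((c & d) & (e & b))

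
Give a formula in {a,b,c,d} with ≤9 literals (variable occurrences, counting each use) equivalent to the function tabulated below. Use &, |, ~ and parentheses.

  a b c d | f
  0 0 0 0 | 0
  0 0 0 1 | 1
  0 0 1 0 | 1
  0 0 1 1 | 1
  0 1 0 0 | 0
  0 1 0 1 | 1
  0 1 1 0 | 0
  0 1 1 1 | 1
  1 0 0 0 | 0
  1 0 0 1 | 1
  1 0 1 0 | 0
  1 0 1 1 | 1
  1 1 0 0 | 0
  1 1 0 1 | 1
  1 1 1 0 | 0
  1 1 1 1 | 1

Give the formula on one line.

  (a | c) = 0011001111111111
  ~b = 1111000011110000
  ((a | c) & ~b) = 0011000011110000
  (d | ((a | c) & ~b)) = 0111010111110101
  ~a = 1111111100000000
  (c | a) = 0011001111111111
  (~a & (c | a)) = 0011001100000000
  ((~a & (c | a)) | d) = 0111011101010101
  ((d | ((a | c) & ~b)) & ((~a & (c | a)) | d)) = 0111010101010101

((d | ((a | c) & ~b)) & ((~a & (c | a)) | d))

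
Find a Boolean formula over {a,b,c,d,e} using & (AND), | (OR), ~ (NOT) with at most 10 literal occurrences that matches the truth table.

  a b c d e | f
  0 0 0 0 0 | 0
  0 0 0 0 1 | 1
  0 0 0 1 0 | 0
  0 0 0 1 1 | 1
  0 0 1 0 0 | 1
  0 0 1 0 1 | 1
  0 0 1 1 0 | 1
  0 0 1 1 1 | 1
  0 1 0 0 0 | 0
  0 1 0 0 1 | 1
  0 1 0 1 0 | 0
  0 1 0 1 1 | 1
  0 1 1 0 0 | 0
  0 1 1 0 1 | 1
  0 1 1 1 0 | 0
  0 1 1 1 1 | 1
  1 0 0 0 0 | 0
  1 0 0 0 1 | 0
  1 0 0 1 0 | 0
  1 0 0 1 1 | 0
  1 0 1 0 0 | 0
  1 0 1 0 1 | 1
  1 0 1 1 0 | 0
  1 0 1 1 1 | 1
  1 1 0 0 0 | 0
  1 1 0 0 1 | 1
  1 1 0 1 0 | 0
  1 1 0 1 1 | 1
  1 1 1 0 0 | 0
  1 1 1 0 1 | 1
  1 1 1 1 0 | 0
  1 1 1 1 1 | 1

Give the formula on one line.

((b | (~a | c)) & (e | (((~a & c) & ~e) & ~b)))

  ~a = 11111111111111110000000000000000
  (~a | c) = 11111111111111110000111100001111
  (b | (~a | c)) = 11111111111111110000111111111111
  (~a & c) = 00001111000011110000000000000000
  ~e = 10101010101010101010101010101010
  ((~a & c) & ~e) = 00001010000010100000000000000000
  ~b = 11111111000000001111111100000000
  (((~a & c) & ~e) & ~b) = 00001010000000000000000000000000
  (e | (((~a & c) & ~e) & ~b)) = 01011111010101010101010101010101
  ((b | (~a | c)) & (e | (((~a & c) & ~e) & ~b))) = 01011111010101010000010101010101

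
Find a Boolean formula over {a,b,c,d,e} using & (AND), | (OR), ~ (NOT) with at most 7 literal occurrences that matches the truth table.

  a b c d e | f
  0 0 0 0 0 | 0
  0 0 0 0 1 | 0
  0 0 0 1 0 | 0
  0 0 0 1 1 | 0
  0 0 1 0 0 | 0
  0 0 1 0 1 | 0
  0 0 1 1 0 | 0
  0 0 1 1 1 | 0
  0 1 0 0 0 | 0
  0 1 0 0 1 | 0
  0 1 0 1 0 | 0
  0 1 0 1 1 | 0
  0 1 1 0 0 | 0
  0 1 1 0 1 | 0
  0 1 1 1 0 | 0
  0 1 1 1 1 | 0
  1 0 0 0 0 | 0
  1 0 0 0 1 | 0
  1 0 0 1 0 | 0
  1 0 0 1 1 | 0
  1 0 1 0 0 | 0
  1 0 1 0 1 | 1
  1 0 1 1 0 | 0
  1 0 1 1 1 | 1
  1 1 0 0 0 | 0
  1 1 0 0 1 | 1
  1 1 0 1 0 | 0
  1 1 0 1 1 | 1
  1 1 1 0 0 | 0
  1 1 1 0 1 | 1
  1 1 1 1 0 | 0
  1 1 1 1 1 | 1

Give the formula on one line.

  (a & e) = 00000000000000000101010101010101
  (e & b) = 00000000010101010000000001010101
  ((e & b) | c) = 00001111010111110000111101011111
  (((e & b) | c) | b) = 00001111111111110000111111111111
  ((a & e) & (((e & b) | c) | b)) = 00000000000000000000010101010101

((a & e) & (((e & b) | c) | b))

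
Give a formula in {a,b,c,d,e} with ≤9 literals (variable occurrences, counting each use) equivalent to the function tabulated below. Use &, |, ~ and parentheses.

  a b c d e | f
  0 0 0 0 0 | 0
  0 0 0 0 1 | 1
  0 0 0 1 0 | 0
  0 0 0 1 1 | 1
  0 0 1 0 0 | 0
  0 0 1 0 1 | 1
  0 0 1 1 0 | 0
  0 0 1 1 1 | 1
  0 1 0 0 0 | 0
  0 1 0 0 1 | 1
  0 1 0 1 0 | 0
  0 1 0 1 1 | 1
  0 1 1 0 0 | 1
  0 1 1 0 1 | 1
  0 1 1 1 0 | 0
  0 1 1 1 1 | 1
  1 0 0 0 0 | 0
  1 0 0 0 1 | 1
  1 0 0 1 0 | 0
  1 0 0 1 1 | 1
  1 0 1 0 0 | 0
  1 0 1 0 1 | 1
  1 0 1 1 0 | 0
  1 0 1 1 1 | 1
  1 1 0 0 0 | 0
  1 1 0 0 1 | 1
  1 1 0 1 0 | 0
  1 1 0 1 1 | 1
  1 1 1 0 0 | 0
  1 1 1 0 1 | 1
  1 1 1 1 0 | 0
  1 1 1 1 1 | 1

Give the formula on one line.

((((c & ~a) | (d & (~c | a))) & (b & (~d | ~b))) | e)

  ~a = 11111111111111110000000000000000
  (c & ~a) = 00001111000011110000000000000000
  ~c = 11110000111100001111000011110000
  (~c | a) = 11110000111100001111111111111111
  (d & (~c | a)) = 00110000001100000011001100110011
  ((c & ~a) | (d & (~c | a))) = 00111111001111110011001100110011
  ~d = 11001100110011001100110011001100
  ~b = 11111111000000001111111100000000
  (~d | ~b) = 11111111110011001111111111001100
  (b & (~d | ~b)) = 00000000110011000000000011001100
  (((c & ~a) | (d & (~c | a))) & (b & (~d | ~b))) = 00000000000011000000000000000000
  ((((c & ~a) | (d & (~c | a))) & (b & (~d | ~b))) | e) = 01010101010111010101010101010101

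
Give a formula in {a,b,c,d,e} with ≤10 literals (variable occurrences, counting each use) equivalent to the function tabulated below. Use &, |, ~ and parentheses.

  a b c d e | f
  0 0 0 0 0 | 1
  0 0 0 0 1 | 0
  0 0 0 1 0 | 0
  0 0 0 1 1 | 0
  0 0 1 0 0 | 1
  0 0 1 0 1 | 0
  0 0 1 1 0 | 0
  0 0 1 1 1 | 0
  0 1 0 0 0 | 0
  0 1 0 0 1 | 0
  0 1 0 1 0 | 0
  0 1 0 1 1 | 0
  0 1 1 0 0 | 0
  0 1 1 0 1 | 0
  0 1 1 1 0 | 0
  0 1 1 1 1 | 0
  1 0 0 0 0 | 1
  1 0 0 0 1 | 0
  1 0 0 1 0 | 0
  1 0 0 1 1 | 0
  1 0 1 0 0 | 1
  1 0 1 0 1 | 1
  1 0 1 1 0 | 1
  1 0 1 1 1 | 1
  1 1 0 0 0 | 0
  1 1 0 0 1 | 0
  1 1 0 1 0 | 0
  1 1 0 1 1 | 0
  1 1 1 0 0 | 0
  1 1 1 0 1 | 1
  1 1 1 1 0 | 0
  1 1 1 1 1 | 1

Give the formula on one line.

  ~e = 10101010101010101010101010101010
  ~d = 11001100110011001100110011001100
  (~e & ~d) = 10001000100010001000100010001000
  (a | e) = 01010101010101011111111111111111
  ((a | e) & c) = 00000101000001010000111100001111
  (a & ((a | e) & c)) = 00000000000000000000111100001111
  ((~e & ~d) | (a & ((a | e) & c))) = 10001000100010001000111110001111
  ~b = 11111111000000001111111100000000
  (~b | e) = 11111111010101011111111101010101
  (((~e & ~d) | (a & ((a | e) & c))) & (~b | e)) = 10001000000000001000111100000101

(((~e & ~d) | (a & ((a | e) & c))) & (~b | e))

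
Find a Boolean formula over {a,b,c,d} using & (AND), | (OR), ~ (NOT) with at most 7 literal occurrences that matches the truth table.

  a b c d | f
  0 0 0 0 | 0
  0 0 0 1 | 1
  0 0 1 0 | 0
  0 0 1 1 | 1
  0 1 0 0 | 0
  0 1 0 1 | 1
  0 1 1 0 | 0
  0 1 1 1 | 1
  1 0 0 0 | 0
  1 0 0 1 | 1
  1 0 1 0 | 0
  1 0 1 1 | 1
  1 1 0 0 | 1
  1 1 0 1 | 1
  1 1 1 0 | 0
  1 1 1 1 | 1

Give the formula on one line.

  ~c = 1100110011001100
  (b & ~c) = 0000110000001100
  ((b & ~c) & a) = 0000000000001100
  (((b & ~c) & a) | d) = 0101010101011101

(((b & ~c) & a) | d)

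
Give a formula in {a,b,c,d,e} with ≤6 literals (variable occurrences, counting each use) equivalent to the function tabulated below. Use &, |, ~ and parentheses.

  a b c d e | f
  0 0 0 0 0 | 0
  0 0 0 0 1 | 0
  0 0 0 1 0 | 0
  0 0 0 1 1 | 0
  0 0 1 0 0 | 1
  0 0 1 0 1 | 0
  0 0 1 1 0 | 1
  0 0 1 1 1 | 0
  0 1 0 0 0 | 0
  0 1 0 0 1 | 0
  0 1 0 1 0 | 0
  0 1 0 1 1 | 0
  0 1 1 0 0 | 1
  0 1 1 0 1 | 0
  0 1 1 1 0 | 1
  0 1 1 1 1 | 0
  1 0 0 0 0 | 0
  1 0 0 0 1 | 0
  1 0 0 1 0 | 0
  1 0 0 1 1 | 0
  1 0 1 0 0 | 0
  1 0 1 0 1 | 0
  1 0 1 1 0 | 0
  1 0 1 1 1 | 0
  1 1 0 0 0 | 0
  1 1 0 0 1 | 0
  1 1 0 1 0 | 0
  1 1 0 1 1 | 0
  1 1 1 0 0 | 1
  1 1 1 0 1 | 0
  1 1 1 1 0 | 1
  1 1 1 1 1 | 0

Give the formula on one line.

((~a | b) & (~e & c))

  ~a = 11111111111111110000000000000000
  (~a | b) = 11111111111111110000000011111111
  ~e = 10101010101010101010101010101010
  (~e & c) = 00001010000010100000101000001010
  ((~a | b) & (~e & c)) = 00001010000010100000000000001010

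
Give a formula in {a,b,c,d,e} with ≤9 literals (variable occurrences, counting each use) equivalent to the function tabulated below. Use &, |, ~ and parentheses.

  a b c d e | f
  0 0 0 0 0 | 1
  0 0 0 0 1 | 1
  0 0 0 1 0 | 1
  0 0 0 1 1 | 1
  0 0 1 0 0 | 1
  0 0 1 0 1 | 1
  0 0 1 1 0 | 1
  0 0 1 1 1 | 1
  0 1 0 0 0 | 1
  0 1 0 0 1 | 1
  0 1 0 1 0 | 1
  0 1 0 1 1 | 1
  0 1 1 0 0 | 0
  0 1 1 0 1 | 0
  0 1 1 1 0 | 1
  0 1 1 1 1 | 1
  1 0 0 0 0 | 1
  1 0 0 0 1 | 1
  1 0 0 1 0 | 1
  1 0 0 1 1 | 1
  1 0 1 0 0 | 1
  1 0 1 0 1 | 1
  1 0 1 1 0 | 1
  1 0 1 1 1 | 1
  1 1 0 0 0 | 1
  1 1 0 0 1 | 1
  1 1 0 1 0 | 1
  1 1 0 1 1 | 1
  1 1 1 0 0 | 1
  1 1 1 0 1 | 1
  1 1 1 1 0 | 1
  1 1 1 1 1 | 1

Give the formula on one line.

  ~b = 11111111000000001111111100000000
  ~d = 11001100110011001100110011001100
  (~b & ~d) = 11001100000000001100110000000000
  ~e = 10101010101010101010101010101010
  (c | ~e) = 10101111101011111010111110101111
  ((~b & ~d) & (c | ~e)) = 10001100000000001000110000000000
  (a | d) = 00110011001100111111111111111111
  (((~b & ~d) & (c | ~e)) | (a | d)) = 10111111001100111111111111111111
  ~a = 11111111111111110000000000000000
  ~c = 11110000111100001111000011110000
  (~a & ~c) = 11110000111100000000000000000000
  ((((~b & ~d) & (c | ~e)) | (a | d)) | (~a & ~c)) = 11111111111100111111111111111111

((((~b & ~d) & (c | ~e)) | (a | d)) | (~a & ~c))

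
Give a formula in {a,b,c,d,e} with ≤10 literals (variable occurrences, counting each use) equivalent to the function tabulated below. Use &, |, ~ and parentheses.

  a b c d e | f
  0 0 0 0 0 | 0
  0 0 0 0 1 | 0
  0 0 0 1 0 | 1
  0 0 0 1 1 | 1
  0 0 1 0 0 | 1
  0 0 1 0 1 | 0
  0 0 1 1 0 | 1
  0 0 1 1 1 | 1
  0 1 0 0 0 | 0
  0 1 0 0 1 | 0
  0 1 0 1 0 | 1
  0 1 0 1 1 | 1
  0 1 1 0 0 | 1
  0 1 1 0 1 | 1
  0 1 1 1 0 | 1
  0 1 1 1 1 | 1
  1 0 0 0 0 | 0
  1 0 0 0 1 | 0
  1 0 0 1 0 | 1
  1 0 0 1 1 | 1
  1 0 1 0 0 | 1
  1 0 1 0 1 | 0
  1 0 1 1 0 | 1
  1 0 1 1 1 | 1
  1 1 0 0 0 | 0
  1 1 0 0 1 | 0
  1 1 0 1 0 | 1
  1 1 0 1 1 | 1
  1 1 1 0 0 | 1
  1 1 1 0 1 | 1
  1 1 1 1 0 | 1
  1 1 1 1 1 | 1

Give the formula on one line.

  (c | d) = 00111111001111110011111100111111
  ~e = 10101010101010101010101010101010
  (~e & a) = 00000000000000001010101010101010
  ~b = 11111111000000001111111100000000
  (~b & ~e) = 10101010000000001010101000000000
  (c & (~b & ~e)) = 00001010000000000000101000000000
  (d | b) = 00110011111111110011001111111111
  ((c & (~b & ~e)) | (d | b)) = 00111011111111110011101111111111
  ((~e & a) | ((c & (~b & ~e)) | (d | b))) = 00111011111111111011101111111111
  ((c | d) & ((~e & a) | ((c & (~b & ~e)) | (d | b)))) = 00111011001111110011101100111111

((c | d) & ((~e & a) | ((c & (~b & ~e)) | (d | b))))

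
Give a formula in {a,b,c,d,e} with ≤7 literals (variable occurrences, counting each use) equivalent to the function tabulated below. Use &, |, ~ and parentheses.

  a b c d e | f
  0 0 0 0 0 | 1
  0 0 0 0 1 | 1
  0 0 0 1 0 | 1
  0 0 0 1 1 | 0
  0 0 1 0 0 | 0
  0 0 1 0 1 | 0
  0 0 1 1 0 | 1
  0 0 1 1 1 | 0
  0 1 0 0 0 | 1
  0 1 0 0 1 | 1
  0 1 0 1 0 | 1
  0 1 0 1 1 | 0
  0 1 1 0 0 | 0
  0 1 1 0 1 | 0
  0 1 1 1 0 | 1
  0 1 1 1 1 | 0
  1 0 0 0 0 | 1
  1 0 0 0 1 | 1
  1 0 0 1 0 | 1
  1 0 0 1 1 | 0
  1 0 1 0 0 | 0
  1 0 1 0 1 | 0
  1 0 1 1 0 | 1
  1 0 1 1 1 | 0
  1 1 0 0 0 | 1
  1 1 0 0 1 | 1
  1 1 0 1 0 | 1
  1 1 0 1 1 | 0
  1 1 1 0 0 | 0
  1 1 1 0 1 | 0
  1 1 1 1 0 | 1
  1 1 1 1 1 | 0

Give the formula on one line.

((d & (~e | ~d)) | (~d & ~c))

  ~e = 10101010101010101010101010101010
  ~d = 11001100110011001100110011001100
  (~e | ~d) = 11101110111011101110111011101110
  (d & (~e | ~d)) = 00100010001000100010001000100010
  ~c = 11110000111100001111000011110000
  (~d & ~c) = 11000000110000001100000011000000
  ((d & (~e | ~d)) | (~d & ~c)) = 11100010111000101110001011100010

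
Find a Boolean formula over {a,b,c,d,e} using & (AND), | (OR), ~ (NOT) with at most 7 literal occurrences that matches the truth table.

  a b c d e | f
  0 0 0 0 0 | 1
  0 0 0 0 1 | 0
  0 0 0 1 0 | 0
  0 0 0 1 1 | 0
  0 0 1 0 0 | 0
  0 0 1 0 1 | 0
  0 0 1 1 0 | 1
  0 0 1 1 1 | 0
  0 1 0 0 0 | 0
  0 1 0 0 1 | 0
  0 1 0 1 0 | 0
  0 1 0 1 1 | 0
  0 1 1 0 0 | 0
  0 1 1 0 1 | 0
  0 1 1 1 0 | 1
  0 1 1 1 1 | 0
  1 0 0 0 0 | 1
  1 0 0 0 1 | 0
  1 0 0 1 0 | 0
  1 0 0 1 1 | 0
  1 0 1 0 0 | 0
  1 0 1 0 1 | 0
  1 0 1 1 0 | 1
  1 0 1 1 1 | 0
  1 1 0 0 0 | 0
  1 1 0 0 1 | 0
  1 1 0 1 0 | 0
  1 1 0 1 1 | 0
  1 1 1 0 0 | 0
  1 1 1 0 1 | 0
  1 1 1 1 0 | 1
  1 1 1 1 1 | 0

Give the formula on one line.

  ~d = 11001100110011001100110011001100
  (c | ~d) = 11001111110011111100111111001111
  ~c = 11110000111100001111000011110000
  ~b = 11111111000000001111111100000000
  (~c & ~b) = 11110000000000001111000000000000
  (d | (~c & ~b)) = 11110011001100111111001100110011
  ((d | (~c & ~b)) | e) = 11110111011101111111011101110111
  ((c | ~d) & ((d | (~c & ~b)) | e)) = 11000111010001111100011101000111
  ~e = 10101010101010101010101010101010
  (((c | ~d) & ((d | (~c & ~b)) | e)) & ~e) = 10000010000000101000001000000010

(((c | ~d) & ((d | (~c & ~b)) | e)) & ~e)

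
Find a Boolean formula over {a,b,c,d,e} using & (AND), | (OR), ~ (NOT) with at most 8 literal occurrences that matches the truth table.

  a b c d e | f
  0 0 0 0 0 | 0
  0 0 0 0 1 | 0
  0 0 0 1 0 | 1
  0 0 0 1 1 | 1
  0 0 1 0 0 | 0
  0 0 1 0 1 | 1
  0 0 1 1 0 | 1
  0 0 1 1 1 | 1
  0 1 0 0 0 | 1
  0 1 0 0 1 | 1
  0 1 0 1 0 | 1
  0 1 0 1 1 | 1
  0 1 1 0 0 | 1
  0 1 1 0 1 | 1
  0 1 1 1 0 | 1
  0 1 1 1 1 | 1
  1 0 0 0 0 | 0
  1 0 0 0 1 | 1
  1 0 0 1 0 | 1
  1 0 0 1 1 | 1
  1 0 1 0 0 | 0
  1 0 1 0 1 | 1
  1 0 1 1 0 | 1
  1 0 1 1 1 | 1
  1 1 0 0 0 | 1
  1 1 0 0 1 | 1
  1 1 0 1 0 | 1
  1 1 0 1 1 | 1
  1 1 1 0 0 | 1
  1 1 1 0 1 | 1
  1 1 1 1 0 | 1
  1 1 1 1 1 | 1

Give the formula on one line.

(((b & (~d | ~a)) | d) | (e & (a | c)))

  ~d = 11001100110011001100110011001100
  ~a = 11111111111111110000000000000000
  (~d | ~a) = 11111111111111111100110011001100
  (b & (~d | ~a)) = 00000000111111110000000011001100
  ((b & (~d | ~a)) | d) = 00110011111111110011001111111111
  (a | c) = 00001111000011111111111111111111
  (e & (a | c)) = 00000101000001010101010101010101
  (((b & (~d | ~a)) | d) | (e & (a | c))) = 00110111111111110111011111111111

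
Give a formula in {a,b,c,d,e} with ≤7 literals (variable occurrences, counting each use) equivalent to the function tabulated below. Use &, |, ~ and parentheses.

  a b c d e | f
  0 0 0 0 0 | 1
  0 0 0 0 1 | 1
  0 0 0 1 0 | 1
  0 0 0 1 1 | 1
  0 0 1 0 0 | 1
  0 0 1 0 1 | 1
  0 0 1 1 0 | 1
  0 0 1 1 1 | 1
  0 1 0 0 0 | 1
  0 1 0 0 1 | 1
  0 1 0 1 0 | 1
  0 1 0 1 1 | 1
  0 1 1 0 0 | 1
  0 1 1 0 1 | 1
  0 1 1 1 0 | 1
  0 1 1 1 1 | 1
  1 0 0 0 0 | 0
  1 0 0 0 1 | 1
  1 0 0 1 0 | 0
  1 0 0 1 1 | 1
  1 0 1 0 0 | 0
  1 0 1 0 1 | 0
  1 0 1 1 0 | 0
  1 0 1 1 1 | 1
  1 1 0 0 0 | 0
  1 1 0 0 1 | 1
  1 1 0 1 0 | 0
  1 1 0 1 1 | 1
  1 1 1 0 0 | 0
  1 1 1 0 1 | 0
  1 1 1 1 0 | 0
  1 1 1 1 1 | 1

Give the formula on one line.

  ~a = 11111111111111110000000000000000
  (e | ~a) = 11111111111111110101010101010101
  ~c = 11110000111100001111000011110000
  ~e = 10101010101010101010101010101010
  (d | ~e) = 10111011101110111011101110111011
  (~a | (d | ~e)) = 11111111111111111011101110111011
  (~c | (~a | (d | ~e))) = 11111111111111111111101111111011
  ((e | ~a) & (~c | (~a | (d | ~e)))) = 11111111111111110101000101010001

((e | ~a) & (~c | (~a | (d | ~e))))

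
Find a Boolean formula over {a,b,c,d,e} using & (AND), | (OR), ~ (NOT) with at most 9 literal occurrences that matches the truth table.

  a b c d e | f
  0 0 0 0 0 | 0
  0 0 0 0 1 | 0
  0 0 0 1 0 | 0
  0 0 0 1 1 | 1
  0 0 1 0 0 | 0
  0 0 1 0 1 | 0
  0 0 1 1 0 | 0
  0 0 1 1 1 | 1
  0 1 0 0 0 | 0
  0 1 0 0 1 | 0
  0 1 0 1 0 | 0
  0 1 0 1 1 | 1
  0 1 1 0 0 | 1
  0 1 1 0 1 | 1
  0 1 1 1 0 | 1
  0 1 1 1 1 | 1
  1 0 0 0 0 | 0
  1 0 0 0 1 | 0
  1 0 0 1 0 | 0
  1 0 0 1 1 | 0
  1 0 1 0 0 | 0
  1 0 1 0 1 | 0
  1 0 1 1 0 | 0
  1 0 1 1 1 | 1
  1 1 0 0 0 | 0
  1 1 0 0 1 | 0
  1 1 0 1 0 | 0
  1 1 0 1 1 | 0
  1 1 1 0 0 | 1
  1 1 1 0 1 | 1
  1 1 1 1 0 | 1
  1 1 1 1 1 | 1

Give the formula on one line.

((((d | (e | c)) & ~a) | c) & ((c & b) | (d & e)))

  (e | c) = 01011111010111110101111101011111
  (d | (e | c)) = 01111111011111110111111101111111
  ~a = 11111111111111110000000000000000
  ((d | (e | c)) & ~a) = 01111111011111110000000000000000
  (((d | (e | c)) & ~a) | c) = 01111111011111110000111100001111
  (c & b) = 00000000000011110000000000001111
  (d & e) = 00010001000100010001000100010001
  ((c & b) | (d & e)) = 00010001000111110001000100011111
  ((((d | (e | c)) & ~a) | c) & ((c & b) | (d & e))) = 00010001000111110000000100001111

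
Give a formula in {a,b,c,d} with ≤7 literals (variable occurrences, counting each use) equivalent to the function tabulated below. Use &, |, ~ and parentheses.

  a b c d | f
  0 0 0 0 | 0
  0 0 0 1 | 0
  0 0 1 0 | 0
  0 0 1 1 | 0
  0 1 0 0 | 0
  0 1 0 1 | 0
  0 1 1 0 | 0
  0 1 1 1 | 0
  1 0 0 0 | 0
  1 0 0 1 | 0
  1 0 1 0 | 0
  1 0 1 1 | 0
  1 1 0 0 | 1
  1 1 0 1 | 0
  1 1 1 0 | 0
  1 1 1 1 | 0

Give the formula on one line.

(((~d & b) & (~c & b)) & a)

  ~d = 1010101010101010
  (~d & b) = 0000101000001010
  ~c = 1100110011001100
  (~c & b) = 0000110000001100
  ((~d & b) & (~c & b)) = 0000100000001000
  (((~d & b) & (~c & b)) & a) = 0000000000001000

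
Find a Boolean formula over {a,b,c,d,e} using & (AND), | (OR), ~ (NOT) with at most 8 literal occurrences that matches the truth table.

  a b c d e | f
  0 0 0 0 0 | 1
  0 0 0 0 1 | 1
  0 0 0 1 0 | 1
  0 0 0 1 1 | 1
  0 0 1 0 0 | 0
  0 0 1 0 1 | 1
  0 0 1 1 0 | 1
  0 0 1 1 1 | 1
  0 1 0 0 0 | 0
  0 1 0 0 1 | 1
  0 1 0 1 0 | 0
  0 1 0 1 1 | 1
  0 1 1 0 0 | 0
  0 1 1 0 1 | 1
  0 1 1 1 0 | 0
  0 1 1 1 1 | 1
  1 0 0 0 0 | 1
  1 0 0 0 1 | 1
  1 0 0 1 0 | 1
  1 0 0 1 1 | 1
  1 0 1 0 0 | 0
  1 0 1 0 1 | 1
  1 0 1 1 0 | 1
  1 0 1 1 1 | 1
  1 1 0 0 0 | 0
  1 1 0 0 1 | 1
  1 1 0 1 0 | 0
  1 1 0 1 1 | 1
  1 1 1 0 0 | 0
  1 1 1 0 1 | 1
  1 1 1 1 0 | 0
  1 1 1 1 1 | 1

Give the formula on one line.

  ~d = 11001100110011001100110011001100
  ~c = 11110000111100001111000011110000
  (~d & ~c) = 11000000110000001100000011000000
  ((~d & ~c) | d) = 11110011111100111111001111110011
  ~b = 11111111000000001111111100000000
  (((~d & ~c) | d) & ~b) = 11110011000000001111001100000000
  ~e = 10101010101010101010101010101010
  ((((~d & ~c) | d) & ~b) & ~e) = 10100010000000001010001000000000
  (e | ((((~d & ~c) | d) & ~b) & ~e)) = 11110111010101011111011101010101

(e | ((((~d & ~c) | d) & ~b) & ~e))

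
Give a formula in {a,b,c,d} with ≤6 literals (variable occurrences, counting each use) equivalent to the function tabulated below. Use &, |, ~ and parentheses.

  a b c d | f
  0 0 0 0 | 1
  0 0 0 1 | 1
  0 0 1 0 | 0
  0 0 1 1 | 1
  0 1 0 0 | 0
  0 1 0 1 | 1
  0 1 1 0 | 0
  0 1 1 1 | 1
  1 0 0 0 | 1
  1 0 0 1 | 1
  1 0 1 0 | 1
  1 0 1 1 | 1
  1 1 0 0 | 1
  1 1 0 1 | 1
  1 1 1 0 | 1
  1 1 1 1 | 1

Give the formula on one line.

  ~c = 1100110011001100
  (a | ~c) = 1100110011111111
  ~b = 1111000011110000
  ((a | ~c) & ~b) = 1100000011110000
  (a | d) = 0101010111111111
  (((a | ~c) & ~b) | (a | d)) = 1101010111111111

(((a | ~c) & ~b) | (a | d))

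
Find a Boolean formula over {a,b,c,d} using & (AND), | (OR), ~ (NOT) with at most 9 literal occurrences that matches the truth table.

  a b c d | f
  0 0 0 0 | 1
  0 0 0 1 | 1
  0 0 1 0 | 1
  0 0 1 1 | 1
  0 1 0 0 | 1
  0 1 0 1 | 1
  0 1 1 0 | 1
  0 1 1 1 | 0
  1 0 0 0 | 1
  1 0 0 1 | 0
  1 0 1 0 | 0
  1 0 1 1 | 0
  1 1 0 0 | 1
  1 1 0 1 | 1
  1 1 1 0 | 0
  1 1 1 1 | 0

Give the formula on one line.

(((~a & ~b) | (b & ~c)) | (~d & (~c | (b & ~a))))

  ~a = 1111111100000000
  ~b = 1111000011110000
  (~a & ~b) = 1111000000000000
  ~c = 1100110011001100
  (b & ~c) = 0000110000001100
  ((~a & ~b) | (b & ~c)) = 1111110000001100
  ~d = 1010101010101010
  (b & ~a) = 0000111100000000
  (~c | (b & ~a)) = 1100111111001100
  (~d & (~c | (b & ~a))) = 1000101010001000
  (((~a & ~b) | (b & ~c)) | (~d & (~c | (b & ~a)))) = 1111111010001100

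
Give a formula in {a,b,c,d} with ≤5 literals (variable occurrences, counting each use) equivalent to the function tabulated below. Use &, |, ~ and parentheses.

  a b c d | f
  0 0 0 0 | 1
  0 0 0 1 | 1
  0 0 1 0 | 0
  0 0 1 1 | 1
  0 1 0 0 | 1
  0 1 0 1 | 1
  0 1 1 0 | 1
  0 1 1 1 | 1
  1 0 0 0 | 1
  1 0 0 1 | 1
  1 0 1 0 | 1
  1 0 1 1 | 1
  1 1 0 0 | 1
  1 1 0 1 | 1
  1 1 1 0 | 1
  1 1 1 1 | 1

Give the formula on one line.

  ~c = 1100110011001100
  (a | ~c) = 1100110011111111
  ((a | ~c) | b) = 1100111111111111
  (d | b) = 0101111101011111
  (((a | ~c) | b) | (d | b)) = 1101111111111111

(((a | ~c) | b) | (d | b))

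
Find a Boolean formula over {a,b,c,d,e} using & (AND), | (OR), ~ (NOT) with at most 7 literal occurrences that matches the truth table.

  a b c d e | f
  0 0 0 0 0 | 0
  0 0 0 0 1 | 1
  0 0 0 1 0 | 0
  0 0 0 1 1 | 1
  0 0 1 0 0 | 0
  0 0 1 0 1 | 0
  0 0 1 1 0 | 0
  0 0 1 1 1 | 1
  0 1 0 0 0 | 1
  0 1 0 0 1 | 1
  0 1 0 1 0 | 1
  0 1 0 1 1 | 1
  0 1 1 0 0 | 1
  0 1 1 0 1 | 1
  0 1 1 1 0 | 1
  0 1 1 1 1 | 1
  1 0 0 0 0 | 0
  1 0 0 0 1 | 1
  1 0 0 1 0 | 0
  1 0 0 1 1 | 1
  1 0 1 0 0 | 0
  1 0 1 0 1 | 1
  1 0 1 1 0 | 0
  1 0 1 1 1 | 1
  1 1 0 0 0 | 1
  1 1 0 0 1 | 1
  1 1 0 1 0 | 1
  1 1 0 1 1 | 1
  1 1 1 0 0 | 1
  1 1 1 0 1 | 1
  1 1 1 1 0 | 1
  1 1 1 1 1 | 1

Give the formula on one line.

((~c | (((a & c) | b) | d)) & (b | e))

  ~c = 11110000111100001111000011110000
  (a & c) = 00000000000000000000111100001111
  ((a & c) | b) = 00000000111111110000111111111111
  (((a & c) | b) | d) = 00110011111111110011111111111111
  (~c | (((a & c) | b) | d)) = 11110011111111111111111111111111
  (b | e) = 01010101111111110101010111111111
  ((~c | (((a & c) | b) | d)) & (b | e)) = 01010001111111110101010111111111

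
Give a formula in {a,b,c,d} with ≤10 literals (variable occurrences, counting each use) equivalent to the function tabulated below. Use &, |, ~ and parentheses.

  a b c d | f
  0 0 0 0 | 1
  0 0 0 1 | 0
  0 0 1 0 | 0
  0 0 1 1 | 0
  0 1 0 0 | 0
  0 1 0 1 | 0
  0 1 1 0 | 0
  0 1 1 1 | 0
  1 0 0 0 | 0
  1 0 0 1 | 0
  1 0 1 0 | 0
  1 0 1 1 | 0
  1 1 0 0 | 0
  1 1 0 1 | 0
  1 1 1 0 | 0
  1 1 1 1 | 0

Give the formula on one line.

(((~b & ~d) & (~c | (d & ~b))) & (~a | ((c | ~b) & b)))

  ~b = 1111000011110000
  ~d = 1010101010101010
  (~b & ~d) = 1010000010100000
  ~c = 1100110011001100
  (d & ~b) = 0101000001010000
  (~c | (d & ~b)) = 1101110011011100
  ((~b & ~d) & (~c | (d & ~b))) = 1000000010000000
  ~a = 1111111100000000
  (c | ~b) = 1111001111110011
  ((c | ~b) & b) = 0000001100000011
  (~a | ((c | ~b) & b)) = 1111111100000011
  (((~b & ~d) & (~c | (d & ~b))) & (~a | ((c | ~b) & b))) = 1000000000000000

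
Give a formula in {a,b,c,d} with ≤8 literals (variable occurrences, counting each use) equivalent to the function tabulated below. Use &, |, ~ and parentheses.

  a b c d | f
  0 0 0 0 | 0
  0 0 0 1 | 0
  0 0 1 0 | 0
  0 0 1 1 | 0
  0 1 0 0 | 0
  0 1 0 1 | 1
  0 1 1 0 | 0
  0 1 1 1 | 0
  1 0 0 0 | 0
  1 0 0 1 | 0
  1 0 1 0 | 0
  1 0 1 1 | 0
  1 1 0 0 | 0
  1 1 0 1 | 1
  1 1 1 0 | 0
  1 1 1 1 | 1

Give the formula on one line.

  ~c = 1100110011001100
  ~b = 1111000011110000
  (~c | ~b) = 1111110011111100
  (a | (~c | ~b)) = 1111110011111111
  (d & (a | (~c | ~b))) = 0101010001010101
  ((d & (a | (~c | ~b))) & b) = 0000010000000101

((d & (a | (~c | ~b))) & b)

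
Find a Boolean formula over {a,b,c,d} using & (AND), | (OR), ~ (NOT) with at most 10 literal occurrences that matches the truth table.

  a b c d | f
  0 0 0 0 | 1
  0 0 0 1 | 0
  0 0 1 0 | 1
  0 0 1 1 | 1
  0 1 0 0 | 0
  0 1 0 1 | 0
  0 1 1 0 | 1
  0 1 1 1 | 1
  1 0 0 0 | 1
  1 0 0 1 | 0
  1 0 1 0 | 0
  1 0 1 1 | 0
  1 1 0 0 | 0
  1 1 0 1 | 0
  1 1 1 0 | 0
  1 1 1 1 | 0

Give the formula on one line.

(((~c & ~d) & ((~b | c) & ~d)) | (c & ~a))

  ~c = 1100110011001100
  ~d = 1010101010101010
  (~c & ~d) = 1000100010001000
  ~b = 1111000011110000
  (~b | c) = 1111001111110011
  ((~b | c) & ~d) = 1010001010100010
  ((~c & ~d) & ((~b | c) & ~d)) = 1000000010000000
  ~a = 1111111100000000
  (c & ~a) = 0011001100000000
  (((~c & ~d) & ((~b | c) & ~d)) | (c & ~a)) = 1011001110000000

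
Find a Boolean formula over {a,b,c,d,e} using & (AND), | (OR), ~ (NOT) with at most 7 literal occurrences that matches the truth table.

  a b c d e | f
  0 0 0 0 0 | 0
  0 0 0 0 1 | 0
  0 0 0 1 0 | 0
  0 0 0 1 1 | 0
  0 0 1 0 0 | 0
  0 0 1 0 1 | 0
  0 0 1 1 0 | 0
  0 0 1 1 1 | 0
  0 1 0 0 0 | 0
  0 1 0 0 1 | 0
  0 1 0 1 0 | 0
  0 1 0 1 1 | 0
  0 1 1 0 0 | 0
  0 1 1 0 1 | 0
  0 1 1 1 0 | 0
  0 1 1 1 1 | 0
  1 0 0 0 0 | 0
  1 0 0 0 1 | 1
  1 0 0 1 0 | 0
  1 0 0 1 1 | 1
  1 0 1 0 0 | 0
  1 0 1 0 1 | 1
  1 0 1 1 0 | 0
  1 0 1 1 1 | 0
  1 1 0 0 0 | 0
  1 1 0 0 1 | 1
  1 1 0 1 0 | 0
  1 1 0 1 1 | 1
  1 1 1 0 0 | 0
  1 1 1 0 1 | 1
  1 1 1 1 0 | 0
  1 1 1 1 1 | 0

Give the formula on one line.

  ~e = 10101010101010101010101010101010
  (a | ~e) = 10101010101010101111111111111111
  (a | c) = 00001111000011111111111111111111
  ~d = 11001100110011001100110011001100
  ~c = 11110000111100001111000011110000
  (~d | ~c) = 11111100111111001111110011111100
  ((~d | ~c) & e) = 01010100010101000101010001010100
  ((a | c) & ((~d | ~c) & e)) = 00000100000001000101010001010100
  ((a | ~e) & ((a | c) & ((~d | ~c) & e))) = 00000000000000000101010001010100

((a | ~e) & ((a | c) & ((~d | ~c) & e)))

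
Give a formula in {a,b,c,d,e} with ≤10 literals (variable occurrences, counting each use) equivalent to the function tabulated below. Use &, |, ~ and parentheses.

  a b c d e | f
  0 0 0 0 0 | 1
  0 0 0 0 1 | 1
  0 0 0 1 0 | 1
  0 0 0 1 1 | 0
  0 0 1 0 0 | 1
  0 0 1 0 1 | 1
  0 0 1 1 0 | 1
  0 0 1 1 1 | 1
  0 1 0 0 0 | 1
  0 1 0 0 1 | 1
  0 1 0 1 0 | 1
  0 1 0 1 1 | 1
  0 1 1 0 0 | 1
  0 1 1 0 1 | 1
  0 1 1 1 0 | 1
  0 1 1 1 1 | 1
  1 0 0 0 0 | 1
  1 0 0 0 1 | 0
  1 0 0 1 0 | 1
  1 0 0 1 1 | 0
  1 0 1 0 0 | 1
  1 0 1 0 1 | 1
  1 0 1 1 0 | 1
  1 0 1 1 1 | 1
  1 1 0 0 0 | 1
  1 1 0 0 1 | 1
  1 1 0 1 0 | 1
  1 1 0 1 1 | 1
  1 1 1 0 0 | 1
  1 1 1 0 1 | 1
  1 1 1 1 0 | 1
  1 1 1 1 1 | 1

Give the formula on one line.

  ~e = 10101010101010101010101010101010
  (b | ~e) = 10101010111111111010101011111111
  ~a = 11111111111111110000000000000000
  (b | ~a) = 11111111111111110000000011111111
  ~d = 11001100110011001100110011001100
  ((b | ~a) & ~d) = 11001100110011000000000011001100
  ((b | ~e) | ((b | ~a) & ~d)) = 11101110111111111010101011111111
  (~e | c) = 10101111101011111010111110101111
  (((b | ~e) | ((b | ~a) & ~d)) | (~e | c)) = 11101111111111111010111111111111

(((b | ~e) | ((b | ~a) & ~d)) | (~e | c))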